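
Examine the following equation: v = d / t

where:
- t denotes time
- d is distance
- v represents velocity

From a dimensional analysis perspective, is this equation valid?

Yes

t (time) has dimensions [T].
d (distance) has dimensions [L].
v (velocity) has dimensions [L T^-1].

Left side: [L T^-1]
Right side: [L T^-1]

Both sides have the same dimensions, so the equation is dimensionally consistent.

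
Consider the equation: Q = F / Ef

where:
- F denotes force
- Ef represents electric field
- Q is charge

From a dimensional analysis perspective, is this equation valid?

Yes

F (force) has dimensions [L M T^-2].
Ef (electric field) has dimensions [I^-1 L M T^-3].
Q (charge) has dimensions [I T].

Left side: [I T]
Right side: [I T]

Both sides have the same dimensions, so the equation is dimensionally consistent.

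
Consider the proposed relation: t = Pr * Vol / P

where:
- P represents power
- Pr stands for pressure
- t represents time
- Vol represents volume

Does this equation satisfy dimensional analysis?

Yes

P (power) has dimensions [L^2 M T^-3].
Pr (pressure) has dimensions [L^-1 M T^-2].
t (time) has dimensions [T].
Vol (volume) has dimensions [L^3].

Left side: [T]
Right side: [T]

Both sides have the same dimensions, so the equation is dimensionally consistent.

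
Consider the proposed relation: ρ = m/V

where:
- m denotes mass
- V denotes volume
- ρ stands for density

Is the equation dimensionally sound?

Yes

m (mass) has dimensions [M].
V (volume) has dimensions [L^3].
ρ (density) has dimensions [L^-3 M].

Left side: [L^-3 M]
Right side: [L^-3 M]

Both sides have the same dimensions, so the equation is dimensionally consistent.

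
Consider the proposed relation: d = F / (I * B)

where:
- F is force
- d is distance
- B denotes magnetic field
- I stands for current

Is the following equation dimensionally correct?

Yes

F (force) has dimensions [L M T^-2].
d (distance) has dimensions [L].
B (magnetic field) has dimensions [I^-1 M T^-2].
I (current) has dimensions [I].

Left side: [L]
Right side: [L]

Both sides have the same dimensions, so the equation is dimensionally consistent.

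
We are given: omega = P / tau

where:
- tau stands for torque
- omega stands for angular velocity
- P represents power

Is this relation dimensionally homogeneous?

Yes

tau (torque) has dimensions [L^2 M T^-2].
omega (angular velocity) has dimensions [T^-1].
P (power) has dimensions [L^2 M T^-3].

Left side: [T^-1]
Right side: [T^-1]

Both sides have the same dimensions, so the equation is dimensionally consistent.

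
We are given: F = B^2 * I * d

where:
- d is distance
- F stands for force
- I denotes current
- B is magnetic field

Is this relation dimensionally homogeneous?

No

d (distance) has dimensions [L].
F (force) has dimensions [L M T^-2].
I (current) has dimensions [I].
B (magnetic field) has dimensions [I^-1 M T^-2].

Left side: [L M T^-2]
Right side: [I^-1 L M^2 T^-4]

The two sides have different dimensions, so the equation is NOT dimensionally consistent.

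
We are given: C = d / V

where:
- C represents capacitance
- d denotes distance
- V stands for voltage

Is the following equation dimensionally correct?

No

C (capacitance) has dimensions [I^2 L^-2 M^-1 T^4].
d (distance) has dimensions [L].
V (voltage) has dimensions [I^-1 L^2 M T^-3].

Left side: [I^2 L^-2 M^-1 T^4]
Right side: [I L^-1 M^-1 T^3]

The two sides have different dimensions, so the equation is NOT dimensionally consistent.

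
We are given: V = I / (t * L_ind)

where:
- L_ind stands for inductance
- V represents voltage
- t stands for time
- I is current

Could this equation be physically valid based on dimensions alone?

No

L_ind (inductance) has dimensions [I^-2 L^2 M T^-2].
V (voltage) has dimensions [I^-1 L^2 M T^-3].
t (time) has dimensions [T].
I (current) has dimensions [I].

Left side: [I^-1 L^2 M T^-3]
Right side: [I^3 L^-2 M^-1 T]

The two sides have different dimensions, so the equation is NOT dimensionally consistent.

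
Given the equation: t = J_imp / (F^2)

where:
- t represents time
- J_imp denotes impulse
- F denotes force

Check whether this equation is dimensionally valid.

No

t (time) has dimensions [T].
J_imp (impulse) has dimensions [L M T^-1].
F (force) has dimensions [L M T^-2].

Left side: [T]
Right side: [L^-1 M^-1 T^3]

The two sides have different dimensions, so the equation is NOT dimensionally consistent.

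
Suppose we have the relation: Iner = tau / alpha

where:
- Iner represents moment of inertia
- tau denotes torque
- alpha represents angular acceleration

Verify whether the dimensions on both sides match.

Yes

Iner (moment of inertia) has dimensions [L^2 M].
tau (torque) has dimensions [L^2 M T^-2].
alpha (angular acceleration) has dimensions [T^-2].

Left side: [L^2 M]
Right side: [L^2 M]

Both sides have the same dimensions, so the equation is dimensionally consistent.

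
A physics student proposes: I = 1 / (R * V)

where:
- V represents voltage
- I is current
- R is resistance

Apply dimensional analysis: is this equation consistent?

No

V (voltage) has dimensions [I^-1 L^2 M T^-3].
I (current) has dimensions [I].
R (resistance) has dimensions [I^-2 L^2 M T^-3].

Left side: [I]
Right side: [I^3 L^-4 M^-2 T^6]

The two sides have different dimensions, so the equation is NOT dimensionally consistent.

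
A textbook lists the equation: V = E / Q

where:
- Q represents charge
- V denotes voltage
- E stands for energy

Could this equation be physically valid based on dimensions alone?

Yes

Q (charge) has dimensions [I T].
V (voltage) has dimensions [I^-1 L^2 M T^-3].
E (energy) has dimensions [L^2 M T^-2].

Left side: [I^-1 L^2 M T^-3]
Right side: [I^-1 L^2 M T^-3]

Both sides have the same dimensions, so the equation is dimensionally consistent.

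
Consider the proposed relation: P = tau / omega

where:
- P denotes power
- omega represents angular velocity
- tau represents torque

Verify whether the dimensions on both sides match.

No

P (power) has dimensions [L^2 M T^-3].
omega (angular velocity) has dimensions [T^-1].
tau (torque) has dimensions [L^2 M T^-2].

Left side: [L^2 M T^-3]
Right side: [L^2 M T^-1]

The two sides have different dimensions, so the equation is NOT dimensionally consistent.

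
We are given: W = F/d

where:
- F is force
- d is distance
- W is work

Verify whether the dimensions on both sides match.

No

F (force) has dimensions [L M T^-2].
d (distance) has dimensions [L].
W (work) has dimensions [L^2 M T^-2].

Left side: [L^2 M T^-2]
Right side: [M T^-2]

The two sides have different dimensions, so the equation is NOT dimensionally consistent.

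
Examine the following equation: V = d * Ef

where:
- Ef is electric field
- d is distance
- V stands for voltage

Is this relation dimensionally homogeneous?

Yes

Ef (electric field) has dimensions [I^-1 L M T^-3].
d (distance) has dimensions [L].
V (voltage) has dimensions [I^-1 L^2 M T^-3].

Left side: [I^-1 L^2 M T^-3]
Right side: [I^-1 L^2 M T^-3]

Both sides have the same dimensions, so the equation is dimensionally consistent.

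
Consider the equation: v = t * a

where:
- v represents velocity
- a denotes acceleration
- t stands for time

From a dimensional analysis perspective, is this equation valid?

Yes

v (velocity) has dimensions [L T^-1].
a (acceleration) has dimensions [L T^-2].
t (time) has dimensions [T].

Left side: [L T^-1]
Right side: [L T^-1]

Both sides have the same dimensions, so the equation is dimensionally consistent.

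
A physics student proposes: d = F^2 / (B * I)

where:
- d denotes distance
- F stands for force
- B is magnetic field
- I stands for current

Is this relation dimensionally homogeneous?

No

d (distance) has dimensions [L].
F (force) has dimensions [L M T^-2].
B (magnetic field) has dimensions [I^-1 M T^-2].
I (current) has dimensions [I].

Left side: [L]
Right side: [L^2 M T^-2]

The two sides have different dimensions, so the equation is NOT dimensionally consistent.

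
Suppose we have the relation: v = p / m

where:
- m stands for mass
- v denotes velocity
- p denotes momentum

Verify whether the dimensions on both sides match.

Yes

m (mass) has dimensions [M].
v (velocity) has dimensions [L T^-1].
p (momentum) has dimensions [L M T^-1].

Left side: [L T^-1]
Right side: [L T^-1]

Both sides have the same dimensions, so the equation is dimensionally consistent.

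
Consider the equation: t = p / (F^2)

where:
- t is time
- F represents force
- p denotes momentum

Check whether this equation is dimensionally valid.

No

t (time) has dimensions [T].
F (force) has dimensions [L M T^-2].
p (momentum) has dimensions [L M T^-1].

Left side: [T]
Right side: [L^-1 M^-1 T^3]

The two sides have different dimensions, so the equation is NOT dimensionally consistent.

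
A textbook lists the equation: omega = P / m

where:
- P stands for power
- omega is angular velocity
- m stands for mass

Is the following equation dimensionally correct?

No

P (power) has dimensions [L^2 M T^-3].
omega (angular velocity) has dimensions [T^-1].
m (mass) has dimensions [M].

Left side: [T^-1]
Right side: [L^2 T^-3]

The two sides have different dimensions, so the equation is NOT dimensionally consistent.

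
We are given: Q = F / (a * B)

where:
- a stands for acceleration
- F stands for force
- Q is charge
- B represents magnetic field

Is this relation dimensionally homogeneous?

No

a (acceleration) has dimensions [L T^-2].
F (force) has dimensions [L M T^-2].
Q (charge) has dimensions [I T].
B (magnetic field) has dimensions [I^-1 M T^-2].

Left side: [I T]
Right side: [I T^2]

The two sides have different dimensions, so the equation is NOT dimensionally consistent.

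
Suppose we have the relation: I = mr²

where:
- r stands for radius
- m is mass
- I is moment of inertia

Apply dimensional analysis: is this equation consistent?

Yes

r (radius) has dimensions [L].
m (mass) has dimensions [M].
I (moment of inertia) has dimensions [L^2 M].

Left side: [L^2 M]
Right side: [L^2 M]

Both sides have the same dimensions, so the equation is dimensionally consistent.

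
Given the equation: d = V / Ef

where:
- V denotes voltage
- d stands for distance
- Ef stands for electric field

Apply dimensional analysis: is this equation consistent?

Yes

V (voltage) has dimensions [I^-1 L^2 M T^-3].
d (distance) has dimensions [L].
Ef (electric field) has dimensions [I^-1 L M T^-3].

Left side: [L]
Right side: [L]

Both sides have the same dimensions, so the equation is dimensionally consistent.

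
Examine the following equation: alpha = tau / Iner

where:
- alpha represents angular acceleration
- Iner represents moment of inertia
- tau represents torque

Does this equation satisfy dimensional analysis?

Yes

alpha (angular acceleration) has dimensions [T^-2].
Iner (moment of inertia) has dimensions [L^2 M].
tau (torque) has dimensions [L^2 M T^-2].

Left side: [T^-2]
Right side: [T^-2]

Both sides have the same dimensions, so the equation is dimensionally consistent.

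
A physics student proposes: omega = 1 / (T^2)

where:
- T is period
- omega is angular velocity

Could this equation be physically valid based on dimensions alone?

No

T (period) has dimensions [T].
omega (angular velocity) has dimensions [T^-1].

Left side: [T^-1]
Right side: [T^-2]

The two sides have different dimensions, so the equation is NOT dimensionally consistent.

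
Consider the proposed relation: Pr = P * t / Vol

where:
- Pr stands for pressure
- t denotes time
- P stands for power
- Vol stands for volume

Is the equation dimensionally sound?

Yes

Pr (pressure) has dimensions [L^-1 M T^-2].
t (time) has dimensions [T].
P (power) has dimensions [L^2 M T^-3].
Vol (volume) has dimensions [L^3].

Left side: [L^-1 M T^-2]
Right side: [L^-1 M T^-2]

Both sides have the same dimensions, so the equation is dimensionally consistent.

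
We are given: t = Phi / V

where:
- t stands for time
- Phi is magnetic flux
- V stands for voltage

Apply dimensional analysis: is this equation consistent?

Yes

t (time) has dimensions [T].
Phi (magnetic flux) has dimensions [I^-1 L^2 M T^-2].
V (voltage) has dimensions [I^-1 L^2 M T^-3].

Left side: [T]
Right side: [T]

Both sides have the same dimensions, so the equation is dimensionally consistent.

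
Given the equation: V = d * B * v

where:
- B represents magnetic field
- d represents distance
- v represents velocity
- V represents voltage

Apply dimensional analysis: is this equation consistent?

Yes

B (magnetic field) has dimensions [I^-1 M T^-2].
d (distance) has dimensions [L].
v (velocity) has dimensions [L T^-1].
V (voltage) has dimensions [I^-1 L^2 M T^-3].

Left side: [I^-1 L^2 M T^-3]
Right side: [I^-1 L^2 M T^-3]

Both sides have the same dimensions, so the equation is dimensionally consistent.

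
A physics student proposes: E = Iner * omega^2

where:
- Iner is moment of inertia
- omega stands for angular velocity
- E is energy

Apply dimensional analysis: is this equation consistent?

Yes

Iner (moment of inertia) has dimensions [L^2 M].
omega (angular velocity) has dimensions [T^-1].
E (energy) has dimensions [L^2 M T^-2].

Left side: [L^2 M T^-2]
Right side: [L^2 M T^-2]

Both sides have the same dimensions, so the equation is dimensionally consistent.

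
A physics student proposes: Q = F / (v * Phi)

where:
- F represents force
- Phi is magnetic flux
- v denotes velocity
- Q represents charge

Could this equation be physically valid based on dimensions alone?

No

F (force) has dimensions [L M T^-2].
Phi (magnetic flux) has dimensions [I^-1 L^2 M T^-2].
v (velocity) has dimensions [L T^-1].
Q (charge) has dimensions [I T].

Left side: [I T]
Right side: [I L^-2 T]

The two sides have different dimensions, so the equation is NOT dimensionally consistent.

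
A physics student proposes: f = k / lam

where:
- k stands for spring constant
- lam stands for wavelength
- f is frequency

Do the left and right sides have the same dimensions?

No

k (spring constant) has dimensions [M T^-2].
lam (wavelength) has dimensions [L].
f (frequency) has dimensions [T^-1].

Left side: [T^-1]
Right side: [L^-1 M T^-2]

The two sides have different dimensions, so the equation is NOT dimensionally consistent.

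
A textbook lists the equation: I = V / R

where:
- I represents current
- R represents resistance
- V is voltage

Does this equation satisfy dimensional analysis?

Yes

I (current) has dimensions [I].
R (resistance) has dimensions [I^-2 L^2 M T^-3].
V (voltage) has dimensions [I^-1 L^2 M T^-3].

Left side: [I]
Right side: [I]

Both sides have the same dimensions, so the equation is dimensionally consistent.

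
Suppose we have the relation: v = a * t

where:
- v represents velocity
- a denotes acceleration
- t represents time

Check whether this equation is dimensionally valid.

Yes

v (velocity) has dimensions [L T^-1].
a (acceleration) has dimensions [L T^-2].
t (time) has dimensions [T].

Left side: [L T^-1]
Right side: [L T^-1]

Both sides have the same dimensions, so the equation is dimensionally consistent.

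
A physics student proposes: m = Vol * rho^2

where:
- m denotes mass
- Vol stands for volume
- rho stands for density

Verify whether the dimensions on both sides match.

No

m (mass) has dimensions [M].
Vol (volume) has dimensions [L^3].
rho (density) has dimensions [L^-3 M].

Left side: [M]
Right side: [L^-3 M^2]

The two sides have different dimensions, so the equation is NOT dimensionally consistent.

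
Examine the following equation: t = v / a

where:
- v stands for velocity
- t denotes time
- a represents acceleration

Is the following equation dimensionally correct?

Yes

v (velocity) has dimensions [L T^-1].
t (time) has dimensions [T].
a (acceleration) has dimensions [L T^-2].

Left side: [T]
Right side: [T]

Both sides have the same dimensions, so the equation is dimensionally consistent.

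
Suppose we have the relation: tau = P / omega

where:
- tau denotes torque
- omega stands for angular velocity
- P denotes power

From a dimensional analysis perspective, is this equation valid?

Yes

tau (torque) has dimensions [L^2 M T^-2].
omega (angular velocity) has dimensions [T^-1].
P (power) has dimensions [L^2 M T^-3].

Left side: [L^2 M T^-2]
Right side: [L^2 M T^-2]

Both sides have the same dimensions, so the equation is dimensionally consistent.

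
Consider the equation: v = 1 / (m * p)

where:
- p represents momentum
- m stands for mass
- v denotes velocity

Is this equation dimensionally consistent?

No

p (momentum) has dimensions [L M T^-1].
m (mass) has dimensions [M].
v (velocity) has dimensions [L T^-1].

Left side: [L T^-1]
Right side: [L^-1 M^-2 T]

The two sides have different dimensions, so the equation is NOT dimensionally consistent.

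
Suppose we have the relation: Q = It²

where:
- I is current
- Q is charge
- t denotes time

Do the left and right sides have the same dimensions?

No

I (current) has dimensions [I].
Q (charge) has dimensions [I T].
t (time) has dimensions [T].

Left side: [I T]
Right side: [I T^2]

The two sides have different dimensions, so the equation is NOT dimensionally consistent.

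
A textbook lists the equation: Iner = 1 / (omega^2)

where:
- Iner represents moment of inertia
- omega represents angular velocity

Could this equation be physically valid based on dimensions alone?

No

Iner (moment of inertia) has dimensions [L^2 M].
omega (angular velocity) has dimensions [T^-1].

Left side: [L^2 M]
Right side: [T^2]

The two sides have different dimensions, so the equation is NOT dimensionally consistent.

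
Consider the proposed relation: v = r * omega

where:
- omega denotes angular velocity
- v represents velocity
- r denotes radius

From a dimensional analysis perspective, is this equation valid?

Yes

omega (angular velocity) has dimensions [T^-1].
v (velocity) has dimensions [L T^-1].
r (radius) has dimensions [L].

Left side: [L T^-1]
Right side: [L T^-1]

Both sides have the same dimensions, so the equation is dimensionally consistent.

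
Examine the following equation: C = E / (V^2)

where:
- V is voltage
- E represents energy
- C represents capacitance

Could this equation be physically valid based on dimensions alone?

Yes

V (voltage) has dimensions [I^-1 L^2 M T^-3].
E (energy) has dimensions [L^2 M T^-2].
C (capacitance) has dimensions [I^2 L^-2 M^-1 T^4].

Left side: [I^2 L^-2 M^-1 T^4]
Right side: [I^2 L^-2 M^-1 T^4]

Both sides have the same dimensions, so the equation is dimensionally consistent.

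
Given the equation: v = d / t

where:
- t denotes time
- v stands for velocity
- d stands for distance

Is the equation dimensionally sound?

Yes

t (time) has dimensions [T].
v (velocity) has dimensions [L T^-1].
d (distance) has dimensions [L].

Left side: [L T^-1]
Right side: [L T^-1]

Both sides have the same dimensions, so the equation is dimensionally consistent.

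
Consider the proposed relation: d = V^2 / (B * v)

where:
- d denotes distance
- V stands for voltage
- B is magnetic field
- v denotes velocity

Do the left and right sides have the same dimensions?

No

d (distance) has dimensions [L].
V (voltage) has dimensions [I^-1 L^2 M T^-3].
B (magnetic field) has dimensions [I^-1 M T^-2].
v (velocity) has dimensions [L T^-1].

Left side: [L]
Right side: [I^-1 L^3 M T^-3]

The two sides have different dimensions, so the equation is NOT dimensionally consistent.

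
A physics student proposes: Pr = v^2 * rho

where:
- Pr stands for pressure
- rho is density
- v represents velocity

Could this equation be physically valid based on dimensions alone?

Yes

Pr (pressure) has dimensions [L^-1 M T^-2].
rho (density) has dimensions [L^-3 M].
v (velocity) has dimensions [L T^-1].

Left side: [L^-1 M T^-2]
Right side: [L^-1 M T^-2]

Both sides have the same dimensions, so the equation is dimensionally consistent.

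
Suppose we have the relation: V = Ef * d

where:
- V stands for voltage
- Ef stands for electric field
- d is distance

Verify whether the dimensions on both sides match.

Yes

V (voltage) has dimensions [I^-1 L^2 M T^-3].
Ef (electric field) has dimensions [I^-1 L M T^-3].
d (distance) has dimensions [L].

Left side: [I^-1 L^2 M T^-3]
Right side: [I^-1 L^2 M T^-3]

Both sides have the same dimensions, so the equation is dimensionally consistent.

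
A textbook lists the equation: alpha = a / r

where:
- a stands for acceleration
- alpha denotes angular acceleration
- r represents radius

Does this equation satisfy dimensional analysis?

Yes

a (acceleration) has dimensions [L T^-2].
alpha (angular acceleration) has dimensions [T^-2].
r (radius) has dimensions [L].

Left side: [T^-2]
Right side: [T^-2]

Both sides have the same dimensions, so the equation is dimensionally consistent.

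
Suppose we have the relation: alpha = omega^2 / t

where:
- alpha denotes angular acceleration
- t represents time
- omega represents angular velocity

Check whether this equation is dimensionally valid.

No

alpha (angular acceleration) has dimensions [T^-2].
t (time) has dimensions [T].
omega (angular velocity) has dimensions [T^-1].

Left side: [T^-2]
Right side: [T^-3]

The two sides have different dimensions, so the equation is NOT dimensionally consistent.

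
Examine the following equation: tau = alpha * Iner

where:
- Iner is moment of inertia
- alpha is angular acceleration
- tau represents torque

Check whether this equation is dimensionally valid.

Yes

Iner (moment of inertia) has dimensions [L^2 M].
alpha (angular acceleration) has dimensions [T^-2].
tau (torque) has dimensions [L^2 M T^-2].

Left side: [L^2 M T^-2]
Right side: [L^2 M T^-2]

Both sides have the same dimensions, so the equation is dimensionally consistent.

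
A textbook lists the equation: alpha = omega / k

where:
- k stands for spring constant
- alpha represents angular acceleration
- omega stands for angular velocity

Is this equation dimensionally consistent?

No

k (spring constant) has dimensions [M T^-2].
alpha (angular acceleration) has dimensions [T^-2].
omega (angular velocity) has dimensions [T^-1].

Left side: [T^-2]
Right side: [M^-1 T]

The two sides have different dimensions, so the equation is NOT dimensionally consistent.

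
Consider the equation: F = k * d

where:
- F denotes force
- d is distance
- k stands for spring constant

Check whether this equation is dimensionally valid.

Yes

F (force) has dimensions [L M T^-2].
d (distance) has dimensions [L].
k (spring constant) has dimensions [M T^-2].

Left side: [L M T^-2]
Right side: [L M T^-2]

Both sides have the same dimensions, so the equation is dimensionally consistent.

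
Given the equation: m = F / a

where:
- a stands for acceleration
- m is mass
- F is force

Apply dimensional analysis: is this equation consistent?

Yes

a (acceleration) has dimensions [L T^-2].
m (mass) has dimensions [M].
F (force) has dimensions [L M T^-2].

Left side: [M]
Right side: [M]

Both sides have the same dimensions, so the equation is dimensionally consistent.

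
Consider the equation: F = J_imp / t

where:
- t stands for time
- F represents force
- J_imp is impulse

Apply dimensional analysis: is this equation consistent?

Yes

t (time) has dimensions [T].
F (force) has dimensions [L M T^-2].
J_imp (impulse) has dimensions [L M T^-1].

Left side: [L M T^-2]
Right side: [L M T^-2]

Both sides have the same dimensions, so the equation is dimensionally consistent.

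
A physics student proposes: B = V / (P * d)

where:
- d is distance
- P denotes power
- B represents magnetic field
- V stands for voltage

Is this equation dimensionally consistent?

No

d (distance) has dimensions [L].
P (power) has dimensions [L^2 M T^-3].
B (magnetic field) has dimensions [I^-1 M T^-2].
V (voltage) has dimensions [I^-1 L^2 M T^-3].

Left side: [I^-1 M T^-2]
Right side: [I^-1 L^-1]

The two sides have different dimensions, so the equation is NOT dimensionally consistent.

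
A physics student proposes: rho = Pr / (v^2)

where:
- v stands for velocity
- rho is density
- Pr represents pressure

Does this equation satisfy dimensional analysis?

Yes

v (velocity) has dimensions [L T^-1].
rho (density) has dimensions [L^-3 M].
Pr (pressure) has dimensions [L^-1 M T^-2].

Left side: [L^-3 M]
Right side: [L^-3 M]

Both sides have the same dimensions, so the equation is dimensionally consistent.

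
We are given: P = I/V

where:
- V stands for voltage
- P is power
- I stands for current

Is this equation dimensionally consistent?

No

V (voltage) has dimensions [I^-1 L^2 M T^-3].
P (power) has dimensions [L^2 M T^-3].
I (current) has dimensions [I].

Left side: [L^2 M T^-3]
Right side: [I^2 L^-2 M^-1 T^3]

The two sides have different dimensions, so the equation is NOT dimensionally consistent.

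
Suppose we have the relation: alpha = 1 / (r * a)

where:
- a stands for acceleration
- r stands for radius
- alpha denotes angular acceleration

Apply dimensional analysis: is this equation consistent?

No

a (acceleration) has dimensions [L T^-2].
r (radius) has dimensions [L].
alpha (angular acceleration) has dimensions [T^-2].

Left side: [T^-2]
Right side: [L^-2 T^2]

The two sides have different dimensions, so the equation is NOT dimensionally consistent.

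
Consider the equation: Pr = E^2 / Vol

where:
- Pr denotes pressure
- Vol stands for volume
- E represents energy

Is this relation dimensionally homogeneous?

No

Pr (pressure) has dimensions [L^-1 M T^-2].
Vol (volume) has dimensions [L^3].
E (energy) has dimensions [L^2 M T^-2].

Left side: [L^-1 M T^-2]
Right side: [L M^2 T^-4]

The two sides have different dimensions, so the equation is NOT dimensionally consistent.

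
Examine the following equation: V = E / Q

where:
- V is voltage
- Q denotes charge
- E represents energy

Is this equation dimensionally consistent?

Yes

V (voltage) has dimensions [I^-1 L^2 M T^-3].
Q (charge) has dimensions [I T].
E (energy) has dimensions [L^2 M T^-2].

Left side: [I^-1 L^2 M T^-3]
Right side: [I^-1 L^2 M T^-3]

Both sides have the same dimensions, so the equation is dimensionally consistent.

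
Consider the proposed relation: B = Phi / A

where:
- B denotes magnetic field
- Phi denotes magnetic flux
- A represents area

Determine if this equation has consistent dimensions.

Yes

B (magnetic field) has dimensions [I^-1 M T^-2].
Phi (magnetic flux) has dimensions [I^-1 L^2 M T^-2].
A (area) has dimensions [L^2].

Left side: [I^-1 M T^-2]
Right side: [I^-1 M T^-2]

Both sides have the same dimensions, so the equation is dimensionally consistent.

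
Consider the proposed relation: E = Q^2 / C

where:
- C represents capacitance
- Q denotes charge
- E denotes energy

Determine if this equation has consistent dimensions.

Yes

C (capacitance) has dimensions [I^2 L^-2 M^-1 T^4].
Q (charge) has dimensions [I T].
E (energy) has dimensions [L^2 M T^-2].

Left side: [L^2 M T^-2]
Right side: [L^2 M T^-2]

Both sides have the same dimensions, so the equation is dimensionally consistent.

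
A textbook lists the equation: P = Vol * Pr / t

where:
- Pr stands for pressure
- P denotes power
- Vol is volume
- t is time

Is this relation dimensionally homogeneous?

Yes

Pr (pressure) has dimensions [L^-1 M T^-2].
P (power) has dimensions [L^2 M T^-3].
Vol (volume) has dimensions [L^3].
t (time) has dimensions [T].

Left side: [L^2 M T^-3]
Right side: [L^2 M T^-3]

Both sides have the same dimensions, so the equation is dimensionally consistent.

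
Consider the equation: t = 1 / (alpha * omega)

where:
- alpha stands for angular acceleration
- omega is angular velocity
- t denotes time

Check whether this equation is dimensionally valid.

No

alpha (angular acceleration) has dimensions [T^-2].
omega (angular velocity) has dimensions [T^-1].
t (time) has dimensions [T].

Left side: [T]
Right side: [T^3]

The two sides have different dimensions, so the equation is NOT dimensionally consistent.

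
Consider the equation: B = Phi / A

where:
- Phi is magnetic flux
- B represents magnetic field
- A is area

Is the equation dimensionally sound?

Yes

Phi (magnetic flux) has dimensions [I^-1 L^2 M T^-2].
B (magnetic field) has dimensions [I^-1 M T^-2].
A (area) has dimensions [L^2].

Left side: [I^-1 M T^-2]
Right side: [I^-1 M T^-2]

Both sides have the same dimensions, so the equation is dimensionally consistent.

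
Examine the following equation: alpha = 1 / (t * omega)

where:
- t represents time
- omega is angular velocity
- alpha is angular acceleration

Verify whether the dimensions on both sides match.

No

t (time) has dimensions [T].
omega (angular velocity) has dimensions [T^-1].
alpha (angular acceleration) has dimensions [T^-2].

Left side: [T^-2]
Right side: [dimensionless]

The two sides have different dimensions, so the equation is NOT dimensionally consistent.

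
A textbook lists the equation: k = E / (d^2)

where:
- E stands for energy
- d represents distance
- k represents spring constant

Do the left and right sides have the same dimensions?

Yes

E (energy) has dimensions [L^2 M T^-2].
d (distance) has dimensions [L].
k (spring constant) has dimensions [M T^-2].

Left side: [M T^-2]
Right side: [M T^-2]

Both sides have the same dimensions, so the equation is dimensionally consistent.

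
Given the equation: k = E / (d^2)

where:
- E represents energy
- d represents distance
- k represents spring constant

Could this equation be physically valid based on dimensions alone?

Yes

E (energy) has dimensions [L^2 M T^-2].
d (distance) has dimensions [L].
k (spring constant) has dimensions [M T^-2].

Left side: [M T^-2]
Right side: [M T^-2]

Both sides have the same dimensions, so the equation is dimensionally consistent.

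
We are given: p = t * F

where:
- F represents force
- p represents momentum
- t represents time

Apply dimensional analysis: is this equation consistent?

Yes

F (force) has dimensions [L M T^-2].
p (momentum) has dimensions [L M T^-1].
t (time) has dimensions [T].

Left side: [L M T^-1]
Right side: [L M T^-1]

Both sides have the same dimensions, so the equation is dimensionally consistent.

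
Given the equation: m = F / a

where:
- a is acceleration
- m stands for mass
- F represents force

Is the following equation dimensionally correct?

Yes

a (acceleration) has dimensions [L T^-2].
m (mass) has dimensions [M].
F (force) has dimensions [L M T^-2].

Left side: [M]
Right side: [M]

Both sides have the same dimensions, so the equation is dimensionally consistent.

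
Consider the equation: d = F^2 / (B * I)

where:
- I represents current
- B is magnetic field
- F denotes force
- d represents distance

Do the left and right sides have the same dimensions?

No

I (current) has dimensions [I].
B (magnetic field) has dimensions [I^-1 M T^-2].
F (force) has dimensions [L M T^-2].
d (distance) has dimensions [L].

Left side: [L]
Right side: [L^2 M T^-2]

The two sides have different dimensions, so the equation is NOT dimensionally consistent.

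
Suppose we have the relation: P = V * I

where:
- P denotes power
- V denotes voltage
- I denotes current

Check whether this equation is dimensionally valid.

Yes

P (power) has dimensions [L^2 M T^-3].
V (voltage) has dimensions [I^-1 L^2 M T^-3].
I (current) has dimensions [I].

Left side: [L^2 M T^-3]
Right side: [L^2 M T^-3]

Both sides have the same dimensions, so the equation is dimensionally consistent.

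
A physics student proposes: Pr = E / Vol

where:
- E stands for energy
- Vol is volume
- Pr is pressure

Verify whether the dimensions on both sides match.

Yes

E (energy) has dimensions [L^2 M T^-2].
Vol (volume) has dimensions [L^3].
Pr (pressure) has dimensions [L^-1 M T^-2].

Left side: [L^-1 M T^-2]
Right side: [L^-1 M T^-2]

Both sides have the same dimensions, so the equation is dimensionally consistent.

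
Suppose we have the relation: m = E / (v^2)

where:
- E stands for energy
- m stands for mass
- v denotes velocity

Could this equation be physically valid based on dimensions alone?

Yes

E (energy) has dimensions [L^2 M T^-2].
m (mass) has dimensions [M].
v (velocity) has dimensions [L T^-1].

Left side: [M]
Right side: [M]

Both sides have the same dimensions, so the equation is dimensionally consistent.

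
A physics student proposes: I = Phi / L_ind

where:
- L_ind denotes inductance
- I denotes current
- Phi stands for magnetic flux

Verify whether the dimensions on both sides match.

Yes

L_ind (inductance) has dimensions [I^-2 L^2 M T^-2].
I (current) has dimensions [I].
Phi (magnetic flux) has dimensions [I^-1 L^2 M T^-2].

Left side: [I]
Right side: [I]

Both sides have the same dimensions, so the equation is dimensionally consistent.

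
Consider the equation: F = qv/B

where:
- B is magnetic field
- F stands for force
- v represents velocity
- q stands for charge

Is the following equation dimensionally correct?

No

B (magnetic field) has dimensions [I^-1 M T^-2].
F (force) has dimensions [L M T^-2].
v (velocity) has dimensions [L T^-1].
q (charge) has dimensions [I T].

Left side: [L M T^-2]
Right side: [I^2 L M^-1 T^2]

The two sides have different dimensions, so the equation is NOT dimensionally consistent.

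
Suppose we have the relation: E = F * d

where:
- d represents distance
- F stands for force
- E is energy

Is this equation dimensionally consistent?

Yes

d (distance) has dimensions [L].
F (force) has dimensions [L M T^-2].
E (energy) has dimensions [L^2 M T^-2].

Left side: [L^2 M T^-2]
Right side: [L^2 M T^-2]

Both sides have the same dimensions, so the equation is dimensionally consistent.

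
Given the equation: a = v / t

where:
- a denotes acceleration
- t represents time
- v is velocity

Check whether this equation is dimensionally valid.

Yes

a (acceleration) has dimensions [L T^-2].
t (time) has dimensions [T].
v (velocity) has dimensions [L T^-1].

Left side: [L T^-2]
Right side: [L T^-2]

Both sides have the same dimensions, so the equation is dimensionally consistent.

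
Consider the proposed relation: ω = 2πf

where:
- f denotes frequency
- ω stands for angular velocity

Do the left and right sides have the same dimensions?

Yes

f (frequency) has dimensions [T^-1].
ω (angular velocity) has dimensions [T^-1].

Left side: [T^-1]
Right side: [T^-1]

Both sides have the same dimensions, so the equation is dimensionally consistent.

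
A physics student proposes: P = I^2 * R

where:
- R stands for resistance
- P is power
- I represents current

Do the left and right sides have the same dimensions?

Yes

R (resistance) has dimensions [I^-2 L^2 M T^-3].
P (power) has dimensions [L^2 M T^-3].
I (current) has dimensions [I].

Left side: [L^2 M T^-3]
Right side: [L^2 M T^-3]

Both sides have the same dimensions, so the equation is dimensionally consistent.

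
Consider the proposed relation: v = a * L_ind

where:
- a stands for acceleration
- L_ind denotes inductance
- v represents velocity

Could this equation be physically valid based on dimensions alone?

No

a (acceleration) has dimensions [L T^-2].
L_ind (inductance) has dimensions [I^-2 L^2 M T^-2].
v (velocity) has dimensions [L T^-1].

Left side: [L T^-1]
Right side: [I^-2 L^3 M T^-4]

The two sides have different dimensions, so the equation is NOT dimensionally consistent.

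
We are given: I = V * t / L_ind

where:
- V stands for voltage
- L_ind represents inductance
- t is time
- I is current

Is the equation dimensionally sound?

Yes

V (voltage) has dimensions [I^-1 L^2 M T^-3].
L_ind (inductance) has dimensions [I^-2 L^2 M T^-2].
t (time) has dimensions [T].
I (current) has dimensions [I].

Left side: [I]
Right side: [I]

Both sides have the same dimensions, so the equation is dimensionally consistent.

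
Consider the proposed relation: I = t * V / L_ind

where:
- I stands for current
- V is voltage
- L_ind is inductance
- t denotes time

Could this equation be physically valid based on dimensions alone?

Yes

I (current) has dimensions [I].
V (voltage) has dimensions [I^-1 L^2 M T^-3].
L_ind (inductance) has dimensions [I^-2 L^2 M T^-2].
t (time) has dimensions [T].

Left side: [I]
Right side: [I]

Both sides have the same dimensions, so the equation is dimensionally consistent.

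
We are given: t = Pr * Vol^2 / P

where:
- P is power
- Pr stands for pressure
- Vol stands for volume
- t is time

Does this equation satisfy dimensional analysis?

No

P (power) has dimensions [L^2 M T^-3].
Pr (pressure) has dimensions [L^-1 M T^-2].
Vol (volume) has dimensions [L^3].
t (time) has dimensions [T].

Left side: [T]
Right side: [L^3 T]

The two sides have different dimensions, so the equation is NOT dimensionally consistent.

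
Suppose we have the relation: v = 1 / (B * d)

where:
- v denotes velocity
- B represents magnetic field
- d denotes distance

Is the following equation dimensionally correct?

No

v (velocity) has dimensions [L T^-1].
B (magnetic field) has dimensions [I^-1 M T^-2].
d (distance) has dimensions [L].

Left side: [L T^-1]
Right side: [I L^-1 M^-1 T^2]

The two sides have different dimensions, so the equation is NOT dimensionally consistent.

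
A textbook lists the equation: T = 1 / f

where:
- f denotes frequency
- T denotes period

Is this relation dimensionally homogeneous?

Yes

f (frequency) has dimensions [T^-1].
T (period) has dimensions [T].

Left side: [T]
Right side: [T]

Both sides have the same dimensions, so the equation is dimensionally consistent.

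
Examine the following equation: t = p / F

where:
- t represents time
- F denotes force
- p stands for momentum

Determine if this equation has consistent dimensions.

Yes

t (time) has dimensions [T].
F (force) has dimensions [L M T^-2].
p (momentum) has dimensions [L M T^-1].

Left side: [T]
Right side: [T]

Both sides have the same dimensions, so the equation is dimensionally consistent.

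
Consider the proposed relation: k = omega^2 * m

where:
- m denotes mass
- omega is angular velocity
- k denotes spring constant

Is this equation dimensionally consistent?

Yes

m (mass) has dimensions [M].
omega (angular velocity) has dimensions [T^-1].
k (spring constant) has dimensions [M T^-2].

Left side: [M T^-2]
Right side: [M T^-2]

Both sides have the same dimensions, so the equation is dimensionally consistent.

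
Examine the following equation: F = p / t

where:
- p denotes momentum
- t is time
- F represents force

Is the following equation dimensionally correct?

Yes

p (momentum) has dimensions [L M T^-1].
t (time) has dimensions [T].
F (force) has dimensions [L M T^-2].

Left side: [L M T^-2]
Right side: [L M T^-2]

Both sides have the same dimensions, so the equation is dimensionally consistent.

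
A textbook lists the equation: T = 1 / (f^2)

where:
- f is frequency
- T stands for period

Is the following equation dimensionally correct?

No

f (frequency) has dimensions [T^-1].
T (period) has dimensions [T].

Left side: [T]
Right side: [T^2]

The two sides have different dimensions, so the equation is NOT dimensionally consistent.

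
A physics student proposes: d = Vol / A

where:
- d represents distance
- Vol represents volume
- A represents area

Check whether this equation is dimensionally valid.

Yes

d (distance) has dimensions [L].
Vol (volume) has dimensions [L^3].
A (area) has dimensions [L^2].

Left side: [L]
Right side: [L]

Both sides have the same dimensions, so the equation is dimensionally consistent.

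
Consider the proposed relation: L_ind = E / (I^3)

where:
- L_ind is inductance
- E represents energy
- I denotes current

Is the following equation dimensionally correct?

No

L_ind (inductance) has dimensions [I^-2 L^2 M T^-2].
E (energy) has dimensions [L^2 M T^-2].
I (current) has dimensions [I].

Left side: [I^-2 L^2 M T^-2]
Right side: [I^-3 L^2 M T^-2]

The two sides have different dimensions, so the equation is NOT dimensionally consistent.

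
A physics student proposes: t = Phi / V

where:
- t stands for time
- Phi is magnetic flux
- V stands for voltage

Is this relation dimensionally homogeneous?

Yes

t (time) has dimensions [T].
Phi (magnetic flux) has dimensions [I^-1 L^2 M T^-2].
V (voltage) has dimensions [I^-1 L^2 M T^-3].

Left side: [T]
Right side: [T]

Both sides have the same dimensions, so the equation is dimensionally consistent.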